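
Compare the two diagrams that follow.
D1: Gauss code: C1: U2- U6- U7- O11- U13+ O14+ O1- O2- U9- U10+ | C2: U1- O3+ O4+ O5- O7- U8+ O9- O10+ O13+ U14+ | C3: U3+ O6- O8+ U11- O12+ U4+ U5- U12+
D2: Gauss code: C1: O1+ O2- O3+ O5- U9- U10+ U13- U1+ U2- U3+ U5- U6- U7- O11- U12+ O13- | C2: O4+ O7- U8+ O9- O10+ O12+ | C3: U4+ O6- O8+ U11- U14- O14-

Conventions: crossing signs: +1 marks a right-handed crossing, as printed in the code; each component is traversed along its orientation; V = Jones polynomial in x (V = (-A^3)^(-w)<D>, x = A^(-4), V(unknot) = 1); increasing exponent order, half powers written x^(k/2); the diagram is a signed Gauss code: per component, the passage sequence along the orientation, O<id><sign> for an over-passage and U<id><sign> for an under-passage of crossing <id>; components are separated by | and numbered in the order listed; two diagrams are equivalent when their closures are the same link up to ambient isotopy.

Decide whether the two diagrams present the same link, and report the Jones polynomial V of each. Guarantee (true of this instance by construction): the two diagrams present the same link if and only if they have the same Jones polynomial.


equivalent: yes
V(D1) = x^-2 + 2 + x^2  (w 0, c 14, <D> = A^-8 + 2 + A^8)
D2 (bracket A^-14 + 2A^-6 + A^2; 14 crossings at w = -2): V = x^-2 + 2 + x^2
why: from 14 to 14 crossings by R-moves: one link, two diagrams


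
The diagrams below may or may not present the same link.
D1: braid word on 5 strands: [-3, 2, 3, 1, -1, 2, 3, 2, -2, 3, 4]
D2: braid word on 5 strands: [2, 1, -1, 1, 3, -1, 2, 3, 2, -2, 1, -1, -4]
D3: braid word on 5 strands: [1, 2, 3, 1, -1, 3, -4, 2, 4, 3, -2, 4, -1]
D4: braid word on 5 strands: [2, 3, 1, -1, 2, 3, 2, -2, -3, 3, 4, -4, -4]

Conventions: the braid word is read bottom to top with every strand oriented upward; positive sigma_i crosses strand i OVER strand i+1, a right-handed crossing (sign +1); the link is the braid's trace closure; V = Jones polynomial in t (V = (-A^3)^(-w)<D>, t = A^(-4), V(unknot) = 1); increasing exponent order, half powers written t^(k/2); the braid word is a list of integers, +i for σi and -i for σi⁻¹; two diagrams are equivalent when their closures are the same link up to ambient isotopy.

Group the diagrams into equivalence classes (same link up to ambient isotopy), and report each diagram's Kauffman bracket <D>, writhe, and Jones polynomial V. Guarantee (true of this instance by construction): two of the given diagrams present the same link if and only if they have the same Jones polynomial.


grouping into links: {D1, D2, D3, D4}
V(D1) = -t^(1/2) - t^(3/2) - t^(5/2) + t^(9/2)  (w +5, c 11, <D> = -A^-3 + A^5 + A^9 + A^13)
V(D2) = -t^(1/2) - t^(3/2) - t^(5/2) + t^(9/2)  (w +3, c 13, <D> = -A^-9 + A^-1 + A^3 + A^7)
V(D3) = -t^(1/2) - t^(3/2) - t^(5/2) + t^(9/2)  [13 crossings, <D> = -A^-3 + A^5 + A^9 + A^13, w = +5]
V(D4) = -t^(1/2) - t^(3/2) - t^(5/2) + t^(9/2)  (w +3, c 13, <D> = -A^-9 + A^-1 + A^3 + A^7)
why: one V(t) for all 4 diagrams — one class (guaranteed)


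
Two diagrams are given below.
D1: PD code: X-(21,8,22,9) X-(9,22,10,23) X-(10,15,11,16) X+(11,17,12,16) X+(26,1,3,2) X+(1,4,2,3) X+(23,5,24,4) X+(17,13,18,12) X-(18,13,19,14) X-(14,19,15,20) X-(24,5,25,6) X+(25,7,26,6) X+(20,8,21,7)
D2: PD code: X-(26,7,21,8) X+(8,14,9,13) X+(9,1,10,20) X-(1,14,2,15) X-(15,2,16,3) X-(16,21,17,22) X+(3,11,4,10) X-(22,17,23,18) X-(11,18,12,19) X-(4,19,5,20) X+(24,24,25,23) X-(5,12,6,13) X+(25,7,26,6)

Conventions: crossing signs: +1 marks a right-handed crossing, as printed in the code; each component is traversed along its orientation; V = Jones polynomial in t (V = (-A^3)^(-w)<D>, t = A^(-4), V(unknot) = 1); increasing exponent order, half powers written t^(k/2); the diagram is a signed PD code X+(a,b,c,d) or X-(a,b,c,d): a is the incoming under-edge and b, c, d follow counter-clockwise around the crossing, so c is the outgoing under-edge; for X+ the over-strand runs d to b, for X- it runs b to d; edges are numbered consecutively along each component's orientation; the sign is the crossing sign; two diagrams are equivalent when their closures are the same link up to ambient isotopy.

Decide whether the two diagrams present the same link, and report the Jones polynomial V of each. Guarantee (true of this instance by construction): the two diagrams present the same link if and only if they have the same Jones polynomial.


equivalent: no
D1 (bracket A^-7 + A; 13 crossings at w = +1): V = -t^(1/2) - t^(5/2)
V(D2) = t^(-13/2) - t^(-11/2) + t^(-9/2) - 2t^(-7/2) - t^(-3/2)  (w -3, c 13, <D> = A^-3 + 2A^5 - A^9 + A^13 - A^17)
key observation: V(t) takes 2 values over 2 diagrams, fixing the grouping


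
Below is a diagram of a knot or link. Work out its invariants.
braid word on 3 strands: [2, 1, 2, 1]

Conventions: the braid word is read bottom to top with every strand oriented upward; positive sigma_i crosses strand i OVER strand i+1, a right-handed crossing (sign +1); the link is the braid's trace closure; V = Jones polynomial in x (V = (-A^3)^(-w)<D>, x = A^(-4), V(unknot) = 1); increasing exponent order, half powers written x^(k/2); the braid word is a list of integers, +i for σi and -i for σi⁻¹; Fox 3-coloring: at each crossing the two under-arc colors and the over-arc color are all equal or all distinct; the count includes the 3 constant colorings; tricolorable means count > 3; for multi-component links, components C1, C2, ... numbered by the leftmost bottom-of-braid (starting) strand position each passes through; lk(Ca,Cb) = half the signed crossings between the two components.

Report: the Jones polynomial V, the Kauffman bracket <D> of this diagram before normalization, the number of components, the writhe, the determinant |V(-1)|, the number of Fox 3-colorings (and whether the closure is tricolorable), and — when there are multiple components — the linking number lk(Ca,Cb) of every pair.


V(x) = x + x^3 - x^4
bracket: -A^-4 + 1 + A^8, w = +4
1 component, writhe +4, over 4 crossings
det 3, colorings 9 of 3^4 — tricolorable
observation: the span of V is 3, forcing >= 3 crossings in any diagram


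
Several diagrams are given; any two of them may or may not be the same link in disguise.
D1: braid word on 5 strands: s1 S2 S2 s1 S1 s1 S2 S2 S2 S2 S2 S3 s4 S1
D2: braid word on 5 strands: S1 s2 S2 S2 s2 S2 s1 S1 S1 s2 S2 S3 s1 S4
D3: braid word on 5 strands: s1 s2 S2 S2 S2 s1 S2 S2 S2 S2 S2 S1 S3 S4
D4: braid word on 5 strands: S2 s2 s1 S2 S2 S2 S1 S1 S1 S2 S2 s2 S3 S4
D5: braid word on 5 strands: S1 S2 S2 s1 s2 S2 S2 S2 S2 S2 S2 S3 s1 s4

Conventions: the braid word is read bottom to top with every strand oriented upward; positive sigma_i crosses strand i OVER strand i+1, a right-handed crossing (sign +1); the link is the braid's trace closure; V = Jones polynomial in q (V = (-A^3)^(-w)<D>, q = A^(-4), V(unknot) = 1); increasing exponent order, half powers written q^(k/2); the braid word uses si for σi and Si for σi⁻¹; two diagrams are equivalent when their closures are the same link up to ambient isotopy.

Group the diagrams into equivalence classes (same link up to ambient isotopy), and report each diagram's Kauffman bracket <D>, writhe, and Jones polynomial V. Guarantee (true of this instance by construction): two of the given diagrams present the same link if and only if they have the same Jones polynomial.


classes: {D1, D3, D5} | {D2} | {D4}
V(D1) = -q^-10 + q^-9 - q^-8 + q^-7 - q^-6 + q^-5 + q^-3  [14 crossings, <D> = A^-6 + A^2 - A^6 + A^10 - A^14 + A^18 - A^22, w = -6]
D2 (bracket A^-12; 14 crossings at w = -4): V = 1
V(D3) = -q^-10 + q^-9 - q^-8 + q^-7 - q^-6 + q^-5 + q^-3  [14 crossings, <D> = A^-12 + A^-4 - 1 + A^4 - A^8 + A^12 - A^16, w = -8]
D4 (bracket A^-16 - A^-12 + 3A^-8 - 3A^-4 + 3 - 3A^4 + 2A^8 - A^12; 14 crossings at w = -8): V = -q^-9 + 2q^-8 - 3q^-7 + 3q^-6 - 3q^-5 + 3q^-4 - q^-3 + q^-2
V(D5) = -q^-10 + q^-9 - q^-8 + q^-7 - q^-6 + q^-5 + q^-3  [14 crossings, <D> = A^-6 + A^2 - A^6 + A^10 - A^14 + A^18 - A^22, w = -6]
insight: 3 values of V(q) split the 5 diagrams


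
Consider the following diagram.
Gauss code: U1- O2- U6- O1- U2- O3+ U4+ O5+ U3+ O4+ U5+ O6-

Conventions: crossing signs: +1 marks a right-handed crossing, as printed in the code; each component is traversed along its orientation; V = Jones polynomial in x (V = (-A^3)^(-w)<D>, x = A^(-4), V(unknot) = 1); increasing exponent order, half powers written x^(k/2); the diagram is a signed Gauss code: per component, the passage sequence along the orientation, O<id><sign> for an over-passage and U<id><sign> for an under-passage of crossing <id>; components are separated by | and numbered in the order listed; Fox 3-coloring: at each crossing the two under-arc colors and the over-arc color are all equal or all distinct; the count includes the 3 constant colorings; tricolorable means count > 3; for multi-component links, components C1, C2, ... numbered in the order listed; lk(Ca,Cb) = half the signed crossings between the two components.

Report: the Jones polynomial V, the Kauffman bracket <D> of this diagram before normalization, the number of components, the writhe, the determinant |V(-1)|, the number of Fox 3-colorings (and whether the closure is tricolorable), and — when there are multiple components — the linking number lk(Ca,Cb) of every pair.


Jones polynomial: V(x) = -x^-3 + x^-2 - x^-1 + 3 - x + x^2 - x^3
<D> = -A^-12 + A^-8 - A^-4 + 3 - A^4 + A^8 - A^12; writhe 0
components 1, writhe 0 (6 crossings)
3-colorings: 27 of 3^6, det 9 — tricolorable
note: w = 0 (over 6 crossings) is diagram-only; (-A^3)^(0) removes it from V


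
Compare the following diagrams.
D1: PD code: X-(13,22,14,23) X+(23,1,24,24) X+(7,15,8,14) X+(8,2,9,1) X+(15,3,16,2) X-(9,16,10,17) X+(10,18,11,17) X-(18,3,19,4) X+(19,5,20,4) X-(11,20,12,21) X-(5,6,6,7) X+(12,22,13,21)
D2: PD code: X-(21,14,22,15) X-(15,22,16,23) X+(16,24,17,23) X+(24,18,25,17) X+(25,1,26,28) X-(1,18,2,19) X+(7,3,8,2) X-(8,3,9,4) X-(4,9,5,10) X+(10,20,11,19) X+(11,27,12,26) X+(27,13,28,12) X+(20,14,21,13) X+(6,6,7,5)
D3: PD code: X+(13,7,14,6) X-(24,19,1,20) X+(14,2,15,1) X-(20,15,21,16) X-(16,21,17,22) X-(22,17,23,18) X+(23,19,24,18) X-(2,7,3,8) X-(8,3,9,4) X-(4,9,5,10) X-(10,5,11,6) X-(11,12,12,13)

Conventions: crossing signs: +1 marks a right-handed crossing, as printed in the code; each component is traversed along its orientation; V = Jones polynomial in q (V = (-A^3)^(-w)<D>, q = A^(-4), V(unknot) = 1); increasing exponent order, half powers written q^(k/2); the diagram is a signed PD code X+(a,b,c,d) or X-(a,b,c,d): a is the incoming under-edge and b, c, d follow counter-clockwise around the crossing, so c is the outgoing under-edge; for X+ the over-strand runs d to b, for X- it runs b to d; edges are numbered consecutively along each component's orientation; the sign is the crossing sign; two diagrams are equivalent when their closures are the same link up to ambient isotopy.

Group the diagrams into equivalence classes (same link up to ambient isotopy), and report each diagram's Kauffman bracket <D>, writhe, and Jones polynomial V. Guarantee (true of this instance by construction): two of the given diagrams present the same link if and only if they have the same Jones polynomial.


grouping into links: {D1} | {D2} | {D3}
V(D1) = 1  (w +2, c 12, <D> = A^6)
D2 (bracket -A^-4 + 1 + A^8; 14 crossings at w = +4): V = q + q^3 - q^4
V(D3) = q^-8 - 2q^-7 + q^-6 - 2q^-5 + 2q^-4 + q^-2  (w -6, c 12, <D> = A^-10 + 2A^-2 - 2A^2 + A^6 - 2A^10 + A^14)
key observation: comparing 3 Jones polynomials yields 3 groups


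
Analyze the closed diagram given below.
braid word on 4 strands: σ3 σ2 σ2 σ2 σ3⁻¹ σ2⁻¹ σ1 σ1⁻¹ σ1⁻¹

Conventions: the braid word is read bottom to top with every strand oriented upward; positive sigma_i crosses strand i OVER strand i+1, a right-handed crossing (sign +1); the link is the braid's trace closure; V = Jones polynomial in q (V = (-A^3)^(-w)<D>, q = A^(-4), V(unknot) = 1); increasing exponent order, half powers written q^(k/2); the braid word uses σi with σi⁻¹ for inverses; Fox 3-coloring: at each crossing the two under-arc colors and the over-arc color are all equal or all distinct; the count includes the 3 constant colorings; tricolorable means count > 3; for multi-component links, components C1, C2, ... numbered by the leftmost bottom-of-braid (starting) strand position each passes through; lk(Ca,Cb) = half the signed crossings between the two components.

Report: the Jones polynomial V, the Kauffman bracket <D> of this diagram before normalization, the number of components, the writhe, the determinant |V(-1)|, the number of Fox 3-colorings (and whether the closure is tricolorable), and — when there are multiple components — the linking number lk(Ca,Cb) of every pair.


Jones polynomial: V(q) = q + q^3 - q^4
<D> = A^-13 - A^-9 - A^-1; writhe +1
components 1, writhe +1 (9 crossings)
3-colorings: 9 of 3^9, det 3 — tricolorable
note: V spans 3 powers of q: at least 3 crossings in any diagram


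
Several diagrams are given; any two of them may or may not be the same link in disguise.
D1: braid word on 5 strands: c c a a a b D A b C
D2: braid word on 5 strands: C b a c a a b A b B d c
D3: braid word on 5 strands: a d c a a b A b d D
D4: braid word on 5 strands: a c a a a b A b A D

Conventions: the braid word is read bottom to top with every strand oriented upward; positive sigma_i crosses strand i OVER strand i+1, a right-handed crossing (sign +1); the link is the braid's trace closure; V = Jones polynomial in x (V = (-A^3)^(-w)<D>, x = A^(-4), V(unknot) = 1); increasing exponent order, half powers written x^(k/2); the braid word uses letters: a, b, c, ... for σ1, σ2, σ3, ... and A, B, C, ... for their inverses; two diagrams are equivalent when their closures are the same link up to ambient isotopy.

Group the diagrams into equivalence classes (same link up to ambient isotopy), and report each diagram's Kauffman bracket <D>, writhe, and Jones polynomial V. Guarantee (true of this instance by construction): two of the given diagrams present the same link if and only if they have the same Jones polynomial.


equivalence classes: {D1, D2, D3, D4}
D1 (bracket -A^-12 + A^-8 - A^-4 + 2 - A^4 + A^8; 10 crossings at w = +4): V = x - x^2 + 2x^3 - x^4 + x^5 - x^6
D2 (bracket -A^-6 + A^-2 - A^2 + 2A^6 - A^10 + A^14; 12 crossings at w = +6): V = x - x^2 + 2x^3 - x^4 + x^5 - x^6
V(D3) = x - x^2 + 2x^3 - x^4 + x^5 - x^6  (w +6, c 10, <D> = -A^-6 + A^-2 - A^2 + 2A^6 - A^10 + A^14)
D4 (bracket -A^-12 + A^-8 - A^-4 + 2 - A^4 + A^8; 10 crossings at w = +4): V = x - x^2 + 2x^3 - x^4 + x^5 - x^6
observation: all 4 diagrams share one V(x), hence one class


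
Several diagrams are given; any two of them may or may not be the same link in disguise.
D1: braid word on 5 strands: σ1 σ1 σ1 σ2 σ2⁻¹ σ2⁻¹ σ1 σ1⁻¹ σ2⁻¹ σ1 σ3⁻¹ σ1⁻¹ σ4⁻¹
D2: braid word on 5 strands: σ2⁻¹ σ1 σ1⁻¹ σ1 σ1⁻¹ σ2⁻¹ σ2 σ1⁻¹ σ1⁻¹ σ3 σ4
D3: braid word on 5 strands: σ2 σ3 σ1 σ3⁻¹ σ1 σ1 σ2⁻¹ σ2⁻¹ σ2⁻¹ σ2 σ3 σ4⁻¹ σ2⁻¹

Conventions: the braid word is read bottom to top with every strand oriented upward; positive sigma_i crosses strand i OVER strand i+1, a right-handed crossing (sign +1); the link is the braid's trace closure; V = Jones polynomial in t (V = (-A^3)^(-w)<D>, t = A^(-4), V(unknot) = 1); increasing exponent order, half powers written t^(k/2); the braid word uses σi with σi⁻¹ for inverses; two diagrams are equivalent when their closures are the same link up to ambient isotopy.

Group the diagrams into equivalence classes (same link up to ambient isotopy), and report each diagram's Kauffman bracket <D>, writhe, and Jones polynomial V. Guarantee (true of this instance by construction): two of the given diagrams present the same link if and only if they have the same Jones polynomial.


classes: {D1, D3} | {D2}
V(D1) = -t^(-3/2) - 2t^(1/2) + t^(3/2) - t^(5/2) + t^(7/2)  [13 crossings, <D> = -A^-17 + A^-13 - A^-9 + 2A^-5 + A^3, w = -1]
V(D2) = -t^(-5/2) - t^(-1/2)  [11 crossings, <D> = A^-1 + A^7, w = -1]
D3 (bracket -A^-11 + A^-7 - A^-3 + 2A + A^9; 13 crossings at w = +1): V = -t^(-3/2) - 2t^(1/2) + t^(3/2) - t^(5/2) + t^(7/2)
note: 2 values of V(t) split the 3 diagrams


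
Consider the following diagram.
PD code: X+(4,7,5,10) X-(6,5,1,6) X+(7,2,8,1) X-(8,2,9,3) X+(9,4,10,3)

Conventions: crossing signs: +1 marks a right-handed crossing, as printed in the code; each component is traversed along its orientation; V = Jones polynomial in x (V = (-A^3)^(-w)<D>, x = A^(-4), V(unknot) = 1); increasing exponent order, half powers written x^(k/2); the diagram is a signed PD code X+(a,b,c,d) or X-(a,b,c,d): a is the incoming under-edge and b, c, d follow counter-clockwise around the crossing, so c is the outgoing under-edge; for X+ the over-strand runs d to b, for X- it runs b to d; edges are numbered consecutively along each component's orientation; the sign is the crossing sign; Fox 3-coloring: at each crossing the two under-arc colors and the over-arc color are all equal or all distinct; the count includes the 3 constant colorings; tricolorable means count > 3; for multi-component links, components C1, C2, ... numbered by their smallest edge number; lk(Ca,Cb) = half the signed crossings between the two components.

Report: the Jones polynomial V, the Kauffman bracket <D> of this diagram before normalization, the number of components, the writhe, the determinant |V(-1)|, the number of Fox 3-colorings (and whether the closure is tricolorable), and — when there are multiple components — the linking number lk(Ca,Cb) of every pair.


Jones polynomial: V(x) = -x^(1/2) - x^(5/2)
<D> = A^-7 + A; writhe +1
components 2, writhe +1 (5 crossings)
linking number lk(C1,C2) = +1
3-colorings: 3 of 3^5, det 2 — not tricolorable
note: det 2 = |V(-1)|; not divisible by 3, so not tricolorable


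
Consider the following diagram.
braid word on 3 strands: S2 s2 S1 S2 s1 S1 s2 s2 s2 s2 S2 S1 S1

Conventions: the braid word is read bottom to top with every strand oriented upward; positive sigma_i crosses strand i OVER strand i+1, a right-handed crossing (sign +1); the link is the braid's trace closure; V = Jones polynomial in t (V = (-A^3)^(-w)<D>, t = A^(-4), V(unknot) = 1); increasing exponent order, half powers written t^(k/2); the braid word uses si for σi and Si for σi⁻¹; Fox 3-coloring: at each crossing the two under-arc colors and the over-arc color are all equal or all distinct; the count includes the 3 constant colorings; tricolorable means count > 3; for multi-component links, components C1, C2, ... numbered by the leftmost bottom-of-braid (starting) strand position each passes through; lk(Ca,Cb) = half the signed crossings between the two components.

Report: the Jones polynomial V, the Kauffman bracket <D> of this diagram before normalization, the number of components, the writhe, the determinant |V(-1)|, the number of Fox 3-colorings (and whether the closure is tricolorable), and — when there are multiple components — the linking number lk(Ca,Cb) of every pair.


V(t) = t^(-7/2) - t^(-5/2) + t^(-3/2) - 2t^(-1/2) - t^(3/2)
bracket: A^-9 + 2A^-1 - A^3 + A^7 - A^11, w = -1
2 components, writhe -1, over 13 crossings
lk(C1,C2) = +1
det 6, colorings 9 of 3^13 — tricolorable
observation: the span of V is 5, within the link bound 13 + 2 - 1


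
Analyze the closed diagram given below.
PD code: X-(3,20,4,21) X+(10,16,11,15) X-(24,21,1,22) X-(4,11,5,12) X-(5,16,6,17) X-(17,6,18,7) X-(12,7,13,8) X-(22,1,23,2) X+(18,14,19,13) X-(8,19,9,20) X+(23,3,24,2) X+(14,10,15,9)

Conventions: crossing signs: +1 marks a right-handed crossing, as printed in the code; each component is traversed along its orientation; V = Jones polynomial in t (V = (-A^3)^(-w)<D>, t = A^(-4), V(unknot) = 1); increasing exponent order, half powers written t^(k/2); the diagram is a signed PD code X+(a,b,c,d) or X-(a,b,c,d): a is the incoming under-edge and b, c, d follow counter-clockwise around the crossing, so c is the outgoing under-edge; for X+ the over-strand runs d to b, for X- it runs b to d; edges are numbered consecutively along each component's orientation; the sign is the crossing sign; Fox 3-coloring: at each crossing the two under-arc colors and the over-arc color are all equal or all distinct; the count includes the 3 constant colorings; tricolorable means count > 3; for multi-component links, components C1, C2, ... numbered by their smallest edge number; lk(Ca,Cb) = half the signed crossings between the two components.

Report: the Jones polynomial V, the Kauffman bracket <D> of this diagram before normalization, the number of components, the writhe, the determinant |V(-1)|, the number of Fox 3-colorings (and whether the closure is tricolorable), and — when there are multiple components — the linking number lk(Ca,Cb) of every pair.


V(t) = -t^-5 + t^-4 - t^-3 + 2t^-2 - t^-1 + 2 - t
bracket: -A^-16 + 2A^-12 - A^-8 + 2A^-4 - 1 + A^4 - A^8, w = -4
1 component, writhe -4, over 12 crossings
det 9, colorings 9 of 3^12 — tricolorable
observation: det 9 = |V(-1)|; divisible by 3, so tricolorable


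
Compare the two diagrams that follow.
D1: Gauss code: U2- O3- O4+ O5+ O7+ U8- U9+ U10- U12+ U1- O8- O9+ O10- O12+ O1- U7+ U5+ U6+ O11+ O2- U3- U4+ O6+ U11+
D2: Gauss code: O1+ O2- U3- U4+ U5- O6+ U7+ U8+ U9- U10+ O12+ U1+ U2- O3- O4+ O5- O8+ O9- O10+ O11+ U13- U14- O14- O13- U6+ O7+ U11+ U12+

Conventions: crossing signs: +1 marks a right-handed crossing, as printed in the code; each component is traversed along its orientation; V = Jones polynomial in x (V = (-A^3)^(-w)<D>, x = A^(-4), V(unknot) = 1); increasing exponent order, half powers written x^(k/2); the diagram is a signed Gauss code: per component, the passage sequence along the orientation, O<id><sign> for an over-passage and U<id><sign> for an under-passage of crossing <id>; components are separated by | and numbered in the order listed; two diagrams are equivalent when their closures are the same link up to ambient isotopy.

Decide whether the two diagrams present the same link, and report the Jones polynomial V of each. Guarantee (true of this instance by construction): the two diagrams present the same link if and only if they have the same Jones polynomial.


equivalent: no
D1 (bracket A^6; 12 crossings at w = +2): V = 1
V(D2) = x + x^3 - x^4  (w +2, c 14, <D> = -A^-10 + A^-6 + A^2)
key observation: comparing 2 Jones polynomials yields 2 groups


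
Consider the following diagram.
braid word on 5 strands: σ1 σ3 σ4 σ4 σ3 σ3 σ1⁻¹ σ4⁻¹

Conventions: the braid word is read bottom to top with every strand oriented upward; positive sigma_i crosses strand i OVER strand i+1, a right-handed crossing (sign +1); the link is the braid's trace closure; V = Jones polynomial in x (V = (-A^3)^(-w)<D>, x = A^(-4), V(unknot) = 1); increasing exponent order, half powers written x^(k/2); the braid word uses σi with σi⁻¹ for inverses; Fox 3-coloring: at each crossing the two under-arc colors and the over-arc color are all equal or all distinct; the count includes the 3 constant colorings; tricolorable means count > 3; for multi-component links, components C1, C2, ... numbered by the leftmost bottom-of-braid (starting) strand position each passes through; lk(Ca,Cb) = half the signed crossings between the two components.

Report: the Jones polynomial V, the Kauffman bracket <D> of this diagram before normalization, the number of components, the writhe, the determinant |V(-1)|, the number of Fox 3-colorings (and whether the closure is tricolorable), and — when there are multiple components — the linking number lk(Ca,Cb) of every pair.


V(x) = 1 + x + x^2 + 2x^3 + x^4 - x^6 - x^7
bracket: -A^-16 - A^-12 + A^-4 + 2 + A^4 + A^8 + A^12, w = +4
3 components, writhe +4, over 8 crossings
lk(C1,C2) = 0
linking number lk(C1,C3) = 0
lk(C2,C3): 0
det 0, colorings 27 of 3^9 — tricolorable
observation: every pair of the 3 components has lk = 0


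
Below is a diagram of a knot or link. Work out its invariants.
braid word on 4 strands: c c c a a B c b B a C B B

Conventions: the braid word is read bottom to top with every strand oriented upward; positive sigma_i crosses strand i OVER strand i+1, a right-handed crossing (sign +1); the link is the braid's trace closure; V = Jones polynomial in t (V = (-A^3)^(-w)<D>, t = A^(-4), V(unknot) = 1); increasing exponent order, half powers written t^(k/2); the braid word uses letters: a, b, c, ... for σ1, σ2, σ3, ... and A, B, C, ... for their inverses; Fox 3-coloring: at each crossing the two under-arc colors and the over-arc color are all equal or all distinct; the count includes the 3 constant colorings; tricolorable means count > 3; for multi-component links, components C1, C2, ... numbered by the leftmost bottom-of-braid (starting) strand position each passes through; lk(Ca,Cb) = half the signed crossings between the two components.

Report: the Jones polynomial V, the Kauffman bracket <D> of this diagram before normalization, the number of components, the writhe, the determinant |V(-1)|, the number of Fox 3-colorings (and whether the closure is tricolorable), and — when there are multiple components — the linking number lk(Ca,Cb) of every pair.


V(t) = -t^-2 + 2t^-1 - 3 + 6t - 6t^2 + 7t^3 - 6t^4 + 4t^5 - 3t^6 + t^7
bracket: -A^-19 + 3A^-15 - 4A^-11 + 6A^-7 - 7A^-3 + 6A - 6A^5 + 3A^9 - 2A^13 + A^17, w = +3
1 component, writhe +3, over 13 crossings
det 39, colorings 9 of 3^13 — tricolorable
observation: w = +3 shifts under R1 moves; the (-A^3)^(-3) factor cancels that in V


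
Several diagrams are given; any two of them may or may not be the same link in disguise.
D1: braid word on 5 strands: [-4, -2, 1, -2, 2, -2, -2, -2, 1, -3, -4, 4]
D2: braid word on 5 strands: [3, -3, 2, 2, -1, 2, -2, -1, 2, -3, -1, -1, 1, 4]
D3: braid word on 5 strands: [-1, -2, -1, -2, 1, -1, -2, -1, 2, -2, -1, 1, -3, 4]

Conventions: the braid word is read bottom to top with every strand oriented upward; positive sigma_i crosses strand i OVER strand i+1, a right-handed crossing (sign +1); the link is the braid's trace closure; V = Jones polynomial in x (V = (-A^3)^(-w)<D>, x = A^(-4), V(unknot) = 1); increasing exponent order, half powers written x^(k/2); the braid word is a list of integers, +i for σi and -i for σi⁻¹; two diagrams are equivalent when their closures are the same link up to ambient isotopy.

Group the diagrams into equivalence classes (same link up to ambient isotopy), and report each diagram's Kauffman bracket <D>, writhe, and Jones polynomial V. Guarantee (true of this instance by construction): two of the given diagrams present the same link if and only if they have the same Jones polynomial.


classes: {D1} | {D2} | {D3}
V(D1) = x^-5 - 2x^-4 + 2x^-3 - 2x^-2 + 2x^-1 - 1 + x  [12 crossings, <D> = A^-16 - A^-12 + 2A^-8 - 2A^-4 + 2 - 2A^4 + A^8, w = -4]
V(D2) = -x^-3 + 2x^-2 - 2x^-1 + 3 - 2x + 2x^2 - x^3  (w 0, c 14, <D> = -A^-12 + 2A^-8 - 2A^-4 + 3 - 2A^4 + 2A^8 - A^12)
D3 (bracket A^-10 + A^-2 - A^2 + A^6 - A^10; 14 crossings at w = -6): V = -x^-7 + x^-6 - x^-5 + x^-4 + x^-2
note: 3 values of V(x) split the 3 diagrams


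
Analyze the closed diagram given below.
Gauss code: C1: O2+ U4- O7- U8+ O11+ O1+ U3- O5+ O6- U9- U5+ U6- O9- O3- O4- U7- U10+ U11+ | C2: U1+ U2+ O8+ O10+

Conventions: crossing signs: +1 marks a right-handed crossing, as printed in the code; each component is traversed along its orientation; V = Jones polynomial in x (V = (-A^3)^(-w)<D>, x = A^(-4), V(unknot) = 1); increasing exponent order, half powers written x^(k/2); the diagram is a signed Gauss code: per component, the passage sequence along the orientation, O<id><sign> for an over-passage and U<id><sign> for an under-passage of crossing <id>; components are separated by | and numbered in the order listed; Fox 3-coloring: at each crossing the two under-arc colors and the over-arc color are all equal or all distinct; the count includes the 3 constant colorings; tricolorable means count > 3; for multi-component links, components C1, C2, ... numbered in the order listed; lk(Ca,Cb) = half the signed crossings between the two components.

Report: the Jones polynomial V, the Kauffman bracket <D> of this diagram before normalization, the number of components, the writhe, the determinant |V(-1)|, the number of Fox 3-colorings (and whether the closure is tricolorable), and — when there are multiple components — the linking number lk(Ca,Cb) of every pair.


Jones polynomial: V(x) = -x^(1/2) + x^(3/2) - x^(5/2) - x^(9/2)
<D> = A^-15 + A^-7 - A^-3 + A; writhe +1
components 2, writhe +1 (11 crossings)
linking number lk(C1,C2) = +2
3-colorings: 3 of 3^11, det 4 — not tricolorable
note: the 1 component pair carries total linking +2


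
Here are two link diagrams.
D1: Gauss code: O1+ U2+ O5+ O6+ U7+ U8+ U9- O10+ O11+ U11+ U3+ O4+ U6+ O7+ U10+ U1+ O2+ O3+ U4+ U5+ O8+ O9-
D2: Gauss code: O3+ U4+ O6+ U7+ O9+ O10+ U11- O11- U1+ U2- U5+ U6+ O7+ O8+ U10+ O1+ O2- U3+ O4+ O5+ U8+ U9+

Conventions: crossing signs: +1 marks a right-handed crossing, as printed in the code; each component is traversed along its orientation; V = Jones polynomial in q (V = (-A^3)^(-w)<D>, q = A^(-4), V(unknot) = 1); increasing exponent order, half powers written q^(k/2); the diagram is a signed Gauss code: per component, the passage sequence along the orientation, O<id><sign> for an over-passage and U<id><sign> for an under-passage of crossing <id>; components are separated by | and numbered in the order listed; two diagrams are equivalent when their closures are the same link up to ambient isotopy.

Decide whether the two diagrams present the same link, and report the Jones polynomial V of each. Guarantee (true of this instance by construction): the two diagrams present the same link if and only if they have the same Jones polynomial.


equivalent: yes
D1 (bracket A^-5 - A^7 - A^15; 11 crossings at w = +9): V = q^3 + q^5 - q^8
V(D2) = q^3 + q^5 - q^8  (w +7, c 11, <D> = A^-11 - A - A^9)
key observation: from 11 to 11 crossings by R-moves: one link, two diagrams


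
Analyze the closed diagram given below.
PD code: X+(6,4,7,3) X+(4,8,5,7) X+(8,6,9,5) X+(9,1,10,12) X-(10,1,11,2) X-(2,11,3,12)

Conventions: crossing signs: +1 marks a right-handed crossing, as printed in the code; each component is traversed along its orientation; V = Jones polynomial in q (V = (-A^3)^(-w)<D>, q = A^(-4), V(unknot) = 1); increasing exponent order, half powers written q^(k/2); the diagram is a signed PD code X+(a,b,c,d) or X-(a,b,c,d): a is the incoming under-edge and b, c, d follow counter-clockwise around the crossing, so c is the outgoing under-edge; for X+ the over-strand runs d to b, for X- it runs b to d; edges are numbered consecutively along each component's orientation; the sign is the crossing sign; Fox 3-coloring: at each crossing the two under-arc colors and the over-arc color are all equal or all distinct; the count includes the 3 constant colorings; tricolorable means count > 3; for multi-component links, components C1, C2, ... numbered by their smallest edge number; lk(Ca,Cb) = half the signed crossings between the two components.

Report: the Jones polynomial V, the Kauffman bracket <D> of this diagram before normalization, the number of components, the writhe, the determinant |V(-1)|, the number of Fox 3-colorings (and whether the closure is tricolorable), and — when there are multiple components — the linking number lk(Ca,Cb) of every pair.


V = q + q^3 - q^4
<D> = -A^-10 + A^-6 + A^2 (w = +2)
1 component over 6 crossings, w = +2
9 Fox colorings among 3^6, |V(-1)| = 3: tricolorable
why: w = +2 shifts under R1 moves; the (-A^3)^(-2) factor cancels that in V


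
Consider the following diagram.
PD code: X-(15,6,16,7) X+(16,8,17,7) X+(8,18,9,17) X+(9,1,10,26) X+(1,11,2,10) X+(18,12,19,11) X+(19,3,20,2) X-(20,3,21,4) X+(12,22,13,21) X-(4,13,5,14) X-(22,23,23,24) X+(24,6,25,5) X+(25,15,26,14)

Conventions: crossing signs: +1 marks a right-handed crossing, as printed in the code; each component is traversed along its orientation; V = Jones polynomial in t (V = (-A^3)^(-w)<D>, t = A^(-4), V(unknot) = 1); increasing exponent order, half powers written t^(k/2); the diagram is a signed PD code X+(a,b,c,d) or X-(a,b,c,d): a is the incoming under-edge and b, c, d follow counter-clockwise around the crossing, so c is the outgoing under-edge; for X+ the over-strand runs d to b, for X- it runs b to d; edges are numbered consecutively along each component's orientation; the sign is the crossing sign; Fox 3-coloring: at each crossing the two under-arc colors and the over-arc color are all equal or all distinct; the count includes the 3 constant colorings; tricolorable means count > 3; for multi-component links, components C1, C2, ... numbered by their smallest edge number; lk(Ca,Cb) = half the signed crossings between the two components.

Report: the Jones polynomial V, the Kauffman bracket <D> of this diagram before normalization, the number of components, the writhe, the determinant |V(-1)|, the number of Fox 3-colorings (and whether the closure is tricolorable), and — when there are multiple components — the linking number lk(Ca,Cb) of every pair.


V(t) = t^2 + 2t^4 - 2t^5 + t^6 - 2t^7 + t^8
bracket: -A^-17 + 2A^-13 - A^-9 + 2A^-5 - 2A^-1 - A^7, w = +5
1 component, writhe +5, over 13 crossings
det 9, colorings 27 of 3^13 — tricolorable
observation: w = +5 (over 13 crossings) is diagram-only; (-A^3)^(-5) removes it from V


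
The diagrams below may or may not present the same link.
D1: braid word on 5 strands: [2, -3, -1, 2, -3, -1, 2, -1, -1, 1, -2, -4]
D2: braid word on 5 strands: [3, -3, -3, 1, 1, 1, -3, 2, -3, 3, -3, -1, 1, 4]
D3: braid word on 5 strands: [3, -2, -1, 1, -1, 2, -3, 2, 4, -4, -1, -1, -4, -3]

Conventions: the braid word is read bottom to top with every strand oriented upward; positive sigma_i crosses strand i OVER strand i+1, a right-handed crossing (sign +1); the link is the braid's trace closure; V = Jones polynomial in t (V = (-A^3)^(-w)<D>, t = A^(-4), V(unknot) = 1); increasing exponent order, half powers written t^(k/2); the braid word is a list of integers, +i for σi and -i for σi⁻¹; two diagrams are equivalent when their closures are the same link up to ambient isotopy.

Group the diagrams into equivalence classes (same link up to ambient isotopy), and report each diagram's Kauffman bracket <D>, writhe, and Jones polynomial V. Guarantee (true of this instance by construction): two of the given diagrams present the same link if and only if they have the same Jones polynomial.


grouping into links: {D1} | {D2} | {D3}
V(D1) = -t^-6 + 2t^-5 - 3t^-4 + 4t^-3 - 3t^-2 + 3t^-1 - 2 + t  (w -4, c 12, <D> = A^-16 - 2A^-12 + 3A^-8 - 3A^-4 + 4 - 3A^4 + 2A^8 - A^12)
V(D2) = -t^-3 + t^-2 - t^-1 + 3 - t + t^2 - t^3  (w +2, c 14, <D> = -A^-6 + A^-2 - A^2 + 3A^6 - A^10 + A^14 - A^18)
V(D3) = 1  (w -4, c 14, <D> = A^-12)
key observation: V(t) takes 3 values over 3 diagrams, fixing the grouping


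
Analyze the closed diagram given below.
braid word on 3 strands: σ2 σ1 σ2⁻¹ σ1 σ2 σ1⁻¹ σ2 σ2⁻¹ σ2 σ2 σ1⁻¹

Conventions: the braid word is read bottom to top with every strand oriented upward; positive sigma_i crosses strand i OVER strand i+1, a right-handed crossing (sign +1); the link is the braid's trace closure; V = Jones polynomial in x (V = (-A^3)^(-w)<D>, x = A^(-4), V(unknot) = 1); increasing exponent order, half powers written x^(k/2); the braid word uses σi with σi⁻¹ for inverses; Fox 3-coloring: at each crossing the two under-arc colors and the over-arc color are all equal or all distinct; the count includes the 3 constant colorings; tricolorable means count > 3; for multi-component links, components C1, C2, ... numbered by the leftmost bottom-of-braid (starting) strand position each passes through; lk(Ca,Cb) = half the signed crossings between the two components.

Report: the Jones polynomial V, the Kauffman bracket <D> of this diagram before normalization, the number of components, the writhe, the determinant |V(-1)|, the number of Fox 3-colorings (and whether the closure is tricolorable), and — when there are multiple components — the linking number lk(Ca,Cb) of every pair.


Jones polynomial: V(x) = x^(-1/2) - 2x^(1/2) + 2x^(3/2) - 3x^(5/2) + 2x^(7/2) - 2x^(9/2) + x^(11/2) - x^(13/2)
<D> = A^-17 - A^-13 + 2A^-9 - 2A^-5 + 3A^-1 - 2A^3 + 2A^7 - A^11; writhe +3
components 2, writhe +3 (11 crossings)
linking number lk(C1,C2) = +3
3-colorings: 3 of 3^11, det 14 — not tricolorable
note: w = +3 shifts under R1 moves; the (-A^3)^(-3) factor cancels that in V


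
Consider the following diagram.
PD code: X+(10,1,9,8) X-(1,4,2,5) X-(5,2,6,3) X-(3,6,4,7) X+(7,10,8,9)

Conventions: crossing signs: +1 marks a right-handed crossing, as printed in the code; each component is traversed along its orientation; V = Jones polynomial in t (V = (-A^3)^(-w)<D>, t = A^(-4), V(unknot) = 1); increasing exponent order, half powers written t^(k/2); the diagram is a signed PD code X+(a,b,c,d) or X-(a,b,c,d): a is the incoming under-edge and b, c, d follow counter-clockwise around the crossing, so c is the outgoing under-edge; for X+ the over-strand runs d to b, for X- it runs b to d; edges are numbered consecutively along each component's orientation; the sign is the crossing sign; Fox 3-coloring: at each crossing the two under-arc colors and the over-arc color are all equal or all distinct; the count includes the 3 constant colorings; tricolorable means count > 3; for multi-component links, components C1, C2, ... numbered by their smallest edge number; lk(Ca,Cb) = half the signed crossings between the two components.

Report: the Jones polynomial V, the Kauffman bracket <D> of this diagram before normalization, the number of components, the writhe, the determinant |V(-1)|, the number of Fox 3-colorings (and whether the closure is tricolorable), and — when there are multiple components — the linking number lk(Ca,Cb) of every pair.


V = t^(-7/2) - t^(-5/2) + t^(-3/2) - 2t^(-1/2) - t^(3/2)
<D> = A^-9 + 2A^-1 - A^3 + A^7 - A^11 (w = -1)
2 components over 5 crossings, w = -1
lk(C1,C2): +1
9 Fox colorings among 3^5, |V(-1)| = 6: tricolorable
why: the 1 component pair carries total linking +1


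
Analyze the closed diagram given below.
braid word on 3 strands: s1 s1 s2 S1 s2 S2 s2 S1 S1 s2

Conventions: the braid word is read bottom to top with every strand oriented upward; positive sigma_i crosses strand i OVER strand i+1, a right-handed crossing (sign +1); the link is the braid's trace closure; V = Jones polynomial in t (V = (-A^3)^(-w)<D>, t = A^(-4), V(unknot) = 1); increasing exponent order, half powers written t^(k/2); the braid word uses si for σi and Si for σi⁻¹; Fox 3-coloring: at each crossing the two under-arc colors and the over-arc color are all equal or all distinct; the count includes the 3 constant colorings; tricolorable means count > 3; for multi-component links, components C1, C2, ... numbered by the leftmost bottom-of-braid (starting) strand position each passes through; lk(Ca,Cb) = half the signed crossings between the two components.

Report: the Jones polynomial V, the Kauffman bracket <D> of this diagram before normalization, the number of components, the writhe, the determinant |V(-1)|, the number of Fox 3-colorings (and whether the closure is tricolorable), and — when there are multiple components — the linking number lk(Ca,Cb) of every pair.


V(t) = -t^-1 + 2 - t + 2t^2 - t^3 + t^4 - t^5
bracket: -A^-14 + A^-10 - A^-6 + 2A^-2 - A^2 + 2A^6 - A^10, w = +2
1 component, writhe +2, over 10 crossings
det 9, colorings 9 of 3^10 — tricolorable
observation: the span of V is 6, forcing >= 6 crossings in any diagram


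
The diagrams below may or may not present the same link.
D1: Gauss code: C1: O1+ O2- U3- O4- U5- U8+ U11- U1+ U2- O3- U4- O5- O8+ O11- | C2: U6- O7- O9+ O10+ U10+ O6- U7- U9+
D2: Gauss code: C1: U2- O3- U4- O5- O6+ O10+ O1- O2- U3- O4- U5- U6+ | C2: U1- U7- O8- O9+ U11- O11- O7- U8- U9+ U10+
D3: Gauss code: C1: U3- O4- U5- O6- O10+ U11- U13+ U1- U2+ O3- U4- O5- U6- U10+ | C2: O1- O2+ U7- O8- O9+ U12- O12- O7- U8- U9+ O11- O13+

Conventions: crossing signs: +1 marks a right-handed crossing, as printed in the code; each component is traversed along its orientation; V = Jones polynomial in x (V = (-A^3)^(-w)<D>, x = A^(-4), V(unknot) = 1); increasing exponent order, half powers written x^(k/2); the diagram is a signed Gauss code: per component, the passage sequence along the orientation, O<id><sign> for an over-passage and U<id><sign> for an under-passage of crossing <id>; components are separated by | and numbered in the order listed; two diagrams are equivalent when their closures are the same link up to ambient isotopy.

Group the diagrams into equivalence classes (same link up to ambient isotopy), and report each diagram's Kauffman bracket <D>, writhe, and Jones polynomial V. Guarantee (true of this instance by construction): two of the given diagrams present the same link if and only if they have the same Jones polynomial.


grouping into links: {D1, D2, D3}
V(D1) = x^(-9/2) - x^(-5/2) - x^(-3/2) - x^(-1/2)  (w -3, c 11, <D> = A^-7 + A^-3 + A - A^9)
V(D2) = x^(-9/2) - x^(-5/2) - x^(-3/2) - x^(-1/2)  [11 crossings, <D> = A^-13 + A^-9 + A^-5 - A^3, w = -5]
V(D3) = x^(-9/2) - x^(-5/2) - x^(-3/2) - x^(-1/2)  (w -5, c 13, <D> = A^-13 + A^-9 + A^-5 - A^3)
key observation: one V(x) for all 3 diagrams — one class (guaranteed)
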